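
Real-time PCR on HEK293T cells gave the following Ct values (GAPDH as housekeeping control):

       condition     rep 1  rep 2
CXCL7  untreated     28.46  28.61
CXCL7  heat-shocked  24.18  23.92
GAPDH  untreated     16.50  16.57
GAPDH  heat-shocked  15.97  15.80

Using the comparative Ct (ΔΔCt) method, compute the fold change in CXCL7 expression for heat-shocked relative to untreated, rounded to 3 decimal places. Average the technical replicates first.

14.271

Mean Ct: CXCL7 untreated 28.535; CXCL7 heat-shocked 24.050; GAPDH untreated 16.535; GAPDH heat-shocked 15.885
ΔCt(untreated) = 28.535 − 16.535 = 12.000
ΔCt(heat-shocked) = 24.050 − 15.885 = 8.165
ΔΔCt = 8.165 − 12.000 = -3.835
Fold change = 2^(−(-3.835)) = 2^3.835 = 14.2709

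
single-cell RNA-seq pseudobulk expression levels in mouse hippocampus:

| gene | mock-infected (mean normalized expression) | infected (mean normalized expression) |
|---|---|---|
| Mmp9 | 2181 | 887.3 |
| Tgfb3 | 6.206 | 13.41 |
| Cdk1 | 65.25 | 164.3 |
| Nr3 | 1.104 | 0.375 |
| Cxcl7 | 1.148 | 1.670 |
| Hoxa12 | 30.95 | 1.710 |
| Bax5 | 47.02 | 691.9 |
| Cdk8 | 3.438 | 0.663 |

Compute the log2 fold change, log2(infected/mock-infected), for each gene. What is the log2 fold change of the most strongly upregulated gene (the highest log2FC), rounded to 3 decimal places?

3.879

log2(887.3/2181) = -1.297  (Mmp9)
log2(13.41/6.206) = 1.112  (Tgfb3)
log2(164.3/65.25) = 1.332  (Cdk1)
log2(0.375/1.104) = -1.558  (Nr3)
log2(1.670/1.148) = 0.541  (Cxcl7)
log2(1.710/30.95) = -4.178  (Hoxa12)
log2(691.9/47.02) = 3.879  (Bax5)
log2(0.663/3.438) = -2.374  (Cdk8)
Bax5 is most strongly upregulated.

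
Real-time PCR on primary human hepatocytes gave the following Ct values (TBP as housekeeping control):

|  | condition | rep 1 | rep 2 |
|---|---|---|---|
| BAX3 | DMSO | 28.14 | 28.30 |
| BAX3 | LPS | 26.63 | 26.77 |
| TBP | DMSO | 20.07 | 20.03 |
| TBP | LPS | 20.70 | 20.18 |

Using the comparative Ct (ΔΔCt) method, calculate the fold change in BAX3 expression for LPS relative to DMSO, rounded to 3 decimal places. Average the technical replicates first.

Mean Ct: BAX3 DMSO 28.220; BAX3 LPS 26.700; TBP DMSO 20.050; TBP LPS 20.440
ΔCt(DMSO) = 28.220 − 20.050 = 8.170
ΔCt(LPS) = 26.700 − 20.440 = 6.260
ΔΔCt = 6.260 − 8.170 = -1.910
Fold change = 2^(−(-1.910)) = 2^1.910 = 3.7581

3.758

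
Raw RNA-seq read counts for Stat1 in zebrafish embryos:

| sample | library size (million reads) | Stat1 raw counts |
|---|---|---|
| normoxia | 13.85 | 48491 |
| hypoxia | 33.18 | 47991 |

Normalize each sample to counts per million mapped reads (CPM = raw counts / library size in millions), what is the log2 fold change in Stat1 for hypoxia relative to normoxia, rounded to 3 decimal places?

CPM(normoxia) = 48491 / 13.85 = 3501.1552
CPM(hypoxia) = 47991 / 33.18 = 1446.3834
Fold change = 1446.3834 / 3501.1552 = 0.41312
log2(0.41312) = -1.2754

-1.275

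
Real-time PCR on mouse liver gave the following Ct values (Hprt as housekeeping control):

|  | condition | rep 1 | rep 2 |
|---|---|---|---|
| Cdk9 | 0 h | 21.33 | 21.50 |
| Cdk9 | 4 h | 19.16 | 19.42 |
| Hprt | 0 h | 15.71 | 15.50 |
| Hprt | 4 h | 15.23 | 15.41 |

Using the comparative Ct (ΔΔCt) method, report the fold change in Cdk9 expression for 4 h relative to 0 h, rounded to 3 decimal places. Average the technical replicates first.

Mean Ct: Cdk9 0 h 21.415; Cdk9 4 h 19.290; Hprt 0 h 15.605; Hprt 4 h 15.320
ΔCt(0 h) = 21.415 − 15.605 = 5.810
ΔCt(4 h) = 19.290 − 15.320 = 3.970
ΔΔCt = 3.970 − 5.810 = -1.840
Fold change = 2^(−(-1.840)) = 2^1.840 = 3.5801

3.580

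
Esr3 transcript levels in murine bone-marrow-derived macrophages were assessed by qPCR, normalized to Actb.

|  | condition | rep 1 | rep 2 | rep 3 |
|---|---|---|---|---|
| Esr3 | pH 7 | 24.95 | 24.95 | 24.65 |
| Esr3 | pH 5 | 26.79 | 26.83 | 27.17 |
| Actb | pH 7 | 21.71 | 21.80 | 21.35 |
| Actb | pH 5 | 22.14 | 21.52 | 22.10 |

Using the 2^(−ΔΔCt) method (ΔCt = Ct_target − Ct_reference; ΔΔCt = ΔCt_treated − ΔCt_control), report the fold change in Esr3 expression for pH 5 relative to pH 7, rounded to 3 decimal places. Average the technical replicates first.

0.291

Mean Ct: Esr3 pH 7 24.850; Esr3 pH 5 26.930; Actb pH 7 21.620; Actb pH 5 21.920
ΔCt(pH 7) = 24.850 − 21.620 = 3.230
ΔCt(pH 5) = 26.930 − 21.920 = 5.010
ΔΔCt = 5.010 − 3.230 = 1.780
Fold change = 2^(−1.780) = 0.2912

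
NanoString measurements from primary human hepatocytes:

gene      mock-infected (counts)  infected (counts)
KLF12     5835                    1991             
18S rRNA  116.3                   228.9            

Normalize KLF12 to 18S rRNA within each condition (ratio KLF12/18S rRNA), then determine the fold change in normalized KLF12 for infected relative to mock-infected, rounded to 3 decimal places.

0.173

KLF12/18S rRNA (mock-infected) = 5835 / 116.3 = 50.172
KLF12/18S rRNA (infected) = 1991 / 228.9 = 8.6981
Fold change = 8.6981 / 50.172 = 0.1734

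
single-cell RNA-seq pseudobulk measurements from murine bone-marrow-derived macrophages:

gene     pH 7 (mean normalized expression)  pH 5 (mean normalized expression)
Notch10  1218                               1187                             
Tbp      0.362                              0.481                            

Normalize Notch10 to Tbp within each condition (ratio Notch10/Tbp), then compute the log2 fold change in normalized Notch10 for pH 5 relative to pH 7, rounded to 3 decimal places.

-0.447

Notch10/Tbp (pH 7) = 1218 / 0.362 = 3364.6
Notch10/Tbp (pH 5) = 1187 / 0.481 = 2467.8
Fold change = 2467.8 / 3364.6 = 0.7334
log2(0.7334) = -0.4472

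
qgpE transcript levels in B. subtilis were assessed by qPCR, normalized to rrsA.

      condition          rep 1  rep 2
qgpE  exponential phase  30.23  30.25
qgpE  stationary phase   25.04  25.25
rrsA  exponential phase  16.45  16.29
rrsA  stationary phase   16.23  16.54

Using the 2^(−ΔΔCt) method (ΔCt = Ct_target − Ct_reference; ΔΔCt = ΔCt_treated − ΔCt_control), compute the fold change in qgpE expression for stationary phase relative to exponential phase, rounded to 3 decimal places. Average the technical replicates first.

34.535

Mean Ct: qgpE exponential phase 30.240; qgpE stationary phase 25.145; rrsA exponential phase 16.370; rrsA stationary phase 16.385
ΔCt(exponential phase) = 30.240 − 16.370 = 13.870
ΔCt(stationary phase) = 25.145 − 16.385 = 8.760
ΔΔCt = 8.760 − 13.870 = -5.110
Fold change = 2^(−(-5.110)) = 2^5.110 = 34.5353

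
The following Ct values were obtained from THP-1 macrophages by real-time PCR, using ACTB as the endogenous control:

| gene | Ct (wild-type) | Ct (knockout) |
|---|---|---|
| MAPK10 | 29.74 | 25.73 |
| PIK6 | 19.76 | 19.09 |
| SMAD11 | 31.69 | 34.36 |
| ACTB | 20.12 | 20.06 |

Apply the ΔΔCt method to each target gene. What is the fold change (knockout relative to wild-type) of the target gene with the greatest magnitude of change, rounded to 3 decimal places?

MAPK10: ΔΔCt = (25.73−20.06) − (29.74−20.12) = 5.67 − 9.62 = -3.95; fold change = 2^3.95 = 15.455
PIK6: ΔΔCt = (19.09−20.06) − (19.76−20.12) = -0.97 − (-0.36) = -0.61; fold change = 2^0.61 = 1.526
SMAD11: ΔΔCt = (34.36−20.06) − (31.69−20.12) = 14.30 − 11.57 = 2.73; fold change = 2^-2.73 = 0.151
MAPK10 has the largest |ΔΔCt| = 3.95.

15.455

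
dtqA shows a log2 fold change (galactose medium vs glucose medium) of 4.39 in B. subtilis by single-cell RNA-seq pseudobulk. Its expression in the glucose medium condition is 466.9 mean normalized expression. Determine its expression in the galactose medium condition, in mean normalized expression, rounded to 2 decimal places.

9789.16

Fold change = 2^(4.39) = 20.9663
galactose medium expression = 466.9 × 20.9663 = 9789.16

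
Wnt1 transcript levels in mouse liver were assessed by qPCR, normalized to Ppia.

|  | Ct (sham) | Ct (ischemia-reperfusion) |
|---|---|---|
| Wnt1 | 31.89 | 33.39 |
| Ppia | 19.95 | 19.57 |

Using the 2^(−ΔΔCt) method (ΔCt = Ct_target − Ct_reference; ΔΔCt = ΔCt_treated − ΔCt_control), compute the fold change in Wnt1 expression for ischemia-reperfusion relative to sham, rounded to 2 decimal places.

0.27

ΔCt(sham) = 31.890 − 19.950 = 11.940
ΔCt(ischemia-reperfusion) = 33.390 − 19.570 = 13.820
ΔΔCt = 13.820 − 11.940 = 1.880
Fold change = 2^(−1.880) = 0.272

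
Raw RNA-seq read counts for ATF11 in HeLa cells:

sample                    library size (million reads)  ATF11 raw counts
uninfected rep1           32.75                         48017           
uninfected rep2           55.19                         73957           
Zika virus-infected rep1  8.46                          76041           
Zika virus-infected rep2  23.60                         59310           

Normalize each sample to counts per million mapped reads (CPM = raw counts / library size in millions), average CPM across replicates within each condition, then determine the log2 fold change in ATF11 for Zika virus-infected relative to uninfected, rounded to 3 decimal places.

2.035

CPM(uninfected rep1) = 48017 / 32.75 = 1466.1679
CPM(uninfected rep2) = 73957 / 55.19 = 1340.0435
CPM(Zika virus-infected rep1) = 76041 / 8.46 = 8988.2979
CPM(Zika virus-infected rep2) = 59310 / 23.60 = 2513.1356
mean CPM(uninfected) = 1403.1057; mean CPM(Zika virus-infected) = 5750.7167
Fold change = 5750.7167 / 1403.1057 = 4.09856
log2(4.09856) = 2.0351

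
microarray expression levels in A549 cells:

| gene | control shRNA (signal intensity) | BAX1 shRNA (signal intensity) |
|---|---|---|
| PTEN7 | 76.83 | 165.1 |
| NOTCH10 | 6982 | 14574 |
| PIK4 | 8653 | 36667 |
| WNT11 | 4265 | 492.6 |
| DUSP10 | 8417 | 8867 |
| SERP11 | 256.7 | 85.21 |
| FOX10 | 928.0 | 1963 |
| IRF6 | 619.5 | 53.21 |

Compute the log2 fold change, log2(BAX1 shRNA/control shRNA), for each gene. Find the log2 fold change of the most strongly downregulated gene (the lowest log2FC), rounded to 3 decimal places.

log2(165.1/76.83) = 1.104  (PTEN7)
log2(14574/6982) = 1.062  (NOTCH10)
log2(36667/8653) = 2.083  (PIK4)
log2(492.6/4265) = -3.114  (WNT11)
log2(8867/8417) = 0.075  (DUSP10)
log2(85.21/256.7) = -1.591  (SERP11)
log2(1963/928.0) = 1.081  (FOX10)
log2(53.21/619.5) = -3.541  (IRF6)
IRF6 is most strongly downregulated.

-3.541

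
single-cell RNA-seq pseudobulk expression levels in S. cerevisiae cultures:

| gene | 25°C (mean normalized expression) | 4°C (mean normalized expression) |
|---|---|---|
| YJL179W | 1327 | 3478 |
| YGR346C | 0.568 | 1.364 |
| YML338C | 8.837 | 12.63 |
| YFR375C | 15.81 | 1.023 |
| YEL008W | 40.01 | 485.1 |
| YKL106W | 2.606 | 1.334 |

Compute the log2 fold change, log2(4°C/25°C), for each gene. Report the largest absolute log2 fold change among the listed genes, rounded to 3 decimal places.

log2(3478/1327) = 1.390  (YJL179W)
log2(1.364/0.568) = 1.264  (YGR346C)
log2(12.63/8.837) = 0.515  (YML338C)
log2(1.023/15.81) = -3.950  (YFR375C)
log2(485.1/40.01) = 3.600  (YEL008W)
log2(1.334/2.606) = -0.966  (YKL106W)
The largest magnitude belongs to YFR375C.

3.950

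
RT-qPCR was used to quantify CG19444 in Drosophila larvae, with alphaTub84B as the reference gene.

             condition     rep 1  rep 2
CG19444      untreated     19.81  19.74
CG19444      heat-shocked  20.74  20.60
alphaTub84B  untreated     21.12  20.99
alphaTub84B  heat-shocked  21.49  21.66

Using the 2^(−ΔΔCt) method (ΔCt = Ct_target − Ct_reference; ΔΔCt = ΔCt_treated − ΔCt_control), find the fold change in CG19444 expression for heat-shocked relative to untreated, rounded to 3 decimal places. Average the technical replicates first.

Mean Ct: CG19444 untreated 19.775; CG19444 heat-shocked 20.670; alphaTub84B untreated 21.055; alphaTub84B heat-shocked 21.575
ΔCt(untreated) = 19.775 − 21.055 = -1.280
ΔCt(heat-shocked) = 20.670 − 21.575 = -0.905
ΔΔCt = -0.905 − (-1.280) = 0.375
Fold change = 2^(−0.375) = 0.7711

0.771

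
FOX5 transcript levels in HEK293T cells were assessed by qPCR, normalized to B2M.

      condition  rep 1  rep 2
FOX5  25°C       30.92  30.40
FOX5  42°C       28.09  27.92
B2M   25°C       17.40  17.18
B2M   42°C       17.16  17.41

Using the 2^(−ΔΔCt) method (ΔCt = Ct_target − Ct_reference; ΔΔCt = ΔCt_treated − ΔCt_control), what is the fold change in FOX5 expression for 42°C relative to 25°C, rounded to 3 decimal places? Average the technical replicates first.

Mean Ct: FOX5 25°C 30.660; FOX5 42°C 28.005; B2M 25°C 17.290; B2M 42°C 17.285
ΔCt(25°C) = 30.660 − 17.290 = 13.370
ΔCt(42°C) = 28.005 − 17.285 = 10.720
ΔΔCt = 10.720 − 13.370 = -2.650
Fold change = 2^(−(-2.650)) = 2^2.650 = 6.2767

6.277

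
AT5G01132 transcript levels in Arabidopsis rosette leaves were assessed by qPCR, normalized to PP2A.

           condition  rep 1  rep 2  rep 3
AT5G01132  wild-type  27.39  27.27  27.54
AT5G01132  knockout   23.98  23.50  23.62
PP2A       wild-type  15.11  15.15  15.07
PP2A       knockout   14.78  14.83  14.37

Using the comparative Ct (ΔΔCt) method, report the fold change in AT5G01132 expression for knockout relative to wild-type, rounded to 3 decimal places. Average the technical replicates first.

9.514

Mean Ct: AT5G01132 wild-type 27.400; AT5G01132 knockout 23.700; PP2A wild-type 15.110; PP2A knockout 14.660
ΔCt(wild-type) = 27.400 − 15.110 = 12.290
ΔCt(knockout) = 23.700 − 14.660 = 9.040
ΔΔCt = 9.040 − 12.290 = -3.250
Fold change = 2^(−(-3.250)) = 2^3.250 = 9.5137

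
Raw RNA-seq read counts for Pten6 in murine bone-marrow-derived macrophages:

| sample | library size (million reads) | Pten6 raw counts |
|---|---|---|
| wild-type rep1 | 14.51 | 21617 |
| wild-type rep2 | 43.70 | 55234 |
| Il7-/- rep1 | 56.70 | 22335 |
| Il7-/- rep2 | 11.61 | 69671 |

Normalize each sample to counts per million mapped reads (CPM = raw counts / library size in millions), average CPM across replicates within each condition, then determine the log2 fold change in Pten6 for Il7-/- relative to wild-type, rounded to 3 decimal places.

1.216

CPM(wild-type rep1) = 21617 / 14.51 = 1489.8001
CPM(wild-type rep2) = 55234 / 43.70 = 1263.9359
CPM(Il7-/- rep1) = 22335 / 56.70 = 393.9153
CPM(Il7-/- rep2) = 69671 / 11.61 = 6000.9475
mean CPM(wild-type) = 1376.8680; mean CPM(Il7-/-) = 3197.4314
Fold change = 3197.4314 / 1376.8680 = 2.32225
log2(2.32225) = 1.2155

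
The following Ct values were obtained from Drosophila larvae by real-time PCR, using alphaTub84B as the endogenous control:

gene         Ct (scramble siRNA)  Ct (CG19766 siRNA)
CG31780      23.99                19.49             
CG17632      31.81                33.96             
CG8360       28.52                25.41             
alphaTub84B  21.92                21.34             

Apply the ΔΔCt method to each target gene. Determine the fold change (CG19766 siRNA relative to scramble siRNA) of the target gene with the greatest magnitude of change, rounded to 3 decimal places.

15.137

CG31780: ΔΔCt = (19.49−21.34) − (23.99−21.92) = -1.85 − 2.07 = -3.92; fold change = 2^3.92 = 15.137
CG17632: ΔΔCt = (33.96−21.34) − (31.81−21.92) = 12.62 − 9.89 = 2.73; fold change = 2^-2.73 = 0.151
CG8360: ΔΔCt = (25.41−21.34) − (28.52−21.92) = 4.07 − 6.60 = -2.53; fold change = 2^2.53 = 5.776
CG31780 has the largest |ΔΔCt| = 3.92.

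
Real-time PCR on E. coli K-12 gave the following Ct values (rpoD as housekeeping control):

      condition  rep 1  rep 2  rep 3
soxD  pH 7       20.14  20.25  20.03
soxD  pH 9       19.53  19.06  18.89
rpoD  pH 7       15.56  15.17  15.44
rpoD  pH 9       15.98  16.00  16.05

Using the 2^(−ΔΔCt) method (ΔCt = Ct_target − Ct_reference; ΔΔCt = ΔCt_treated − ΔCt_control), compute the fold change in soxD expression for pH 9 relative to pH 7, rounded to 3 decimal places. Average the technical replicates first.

Mean Ct: soxD pH 7 20.140; soxD pH 9 19.160; rpoD pH 7 15.390; rpoD pH 9 16.010
ΔCt(pH 7) = 20.140 − 15.390 = 4.750
ΔCt(pH 9) = 19.160 − 16.010 = 3.150
ΔΔCt = 3.150 − 4.750 = -1.600
Fold change = 2^(−(-1.600)) = 2^1.600 = 3.0314

3.031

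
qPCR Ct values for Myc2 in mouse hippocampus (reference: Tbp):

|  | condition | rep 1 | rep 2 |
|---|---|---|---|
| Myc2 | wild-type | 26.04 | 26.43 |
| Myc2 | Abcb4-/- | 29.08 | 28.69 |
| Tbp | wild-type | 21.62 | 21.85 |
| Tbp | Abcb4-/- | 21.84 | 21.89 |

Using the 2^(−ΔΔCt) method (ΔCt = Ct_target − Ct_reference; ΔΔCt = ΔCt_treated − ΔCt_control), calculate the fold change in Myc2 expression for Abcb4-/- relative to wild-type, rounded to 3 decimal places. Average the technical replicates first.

0.174

Mean Ct: Myc2 wild-type 26.235; Myc2 Abcb4-/- 28.885; Tbp wild-type 21.735; Tbp Abcb4-/- 21.865
ΔCt(wild-type) = 26.235 − 21.735 = 4.500
ΔCt(Abcb4-/-) = 28.885 − 21.865 = 7.020
ΔΔCt = 7.020 − 4.500 = 2.520
Fold change = 2^(−2.520) = 0.1743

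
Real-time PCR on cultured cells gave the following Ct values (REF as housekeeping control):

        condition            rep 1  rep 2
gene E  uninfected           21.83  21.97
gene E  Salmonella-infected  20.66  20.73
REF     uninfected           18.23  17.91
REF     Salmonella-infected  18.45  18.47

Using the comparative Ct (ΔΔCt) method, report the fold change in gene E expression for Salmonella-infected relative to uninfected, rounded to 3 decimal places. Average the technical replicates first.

3.021

Mean Ct: gene E uninfected 21.900; gene E Salmonella-infected 20.695; REF uninfected 18.070; REF Salmonella-infected 18.460
ΔCt(uninfected) = 21.900 − 18.070 = 3.830
ΔCt(Salmonella-infected) = 20.695 − 18.460 = 2.235
ΔΔCt = 2.235 − 3.830 = -1.595
Fold change = 2^(−(-1.595)) = 2^1.595 = 3.0209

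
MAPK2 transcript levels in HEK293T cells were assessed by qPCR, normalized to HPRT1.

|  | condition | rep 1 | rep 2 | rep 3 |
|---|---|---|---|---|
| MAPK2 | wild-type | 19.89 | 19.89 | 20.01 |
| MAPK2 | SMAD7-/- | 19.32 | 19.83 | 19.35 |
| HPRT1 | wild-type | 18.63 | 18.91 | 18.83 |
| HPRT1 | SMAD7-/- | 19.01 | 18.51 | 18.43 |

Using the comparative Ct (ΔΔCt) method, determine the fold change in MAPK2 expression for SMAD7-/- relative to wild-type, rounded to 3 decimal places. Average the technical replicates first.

1.223

Mean Ct: MAPK2 wild-type 19.930; MAPK2 SMAD7-/- 19.500; HPRT1 wild-type 18.790; HPRT1 SMAD7-/- 18.650
ΔCt(wild-type) = 19.930 − 18.790 = 1.140
ΔCt(SMAD7-/-) = 19.500 − 18.650 = 0.850
ΔΔCt = 0.850 − 1.140 = -0.290
Fold change = 2^(−(-0.290)) = 2^0.290 = 1.2226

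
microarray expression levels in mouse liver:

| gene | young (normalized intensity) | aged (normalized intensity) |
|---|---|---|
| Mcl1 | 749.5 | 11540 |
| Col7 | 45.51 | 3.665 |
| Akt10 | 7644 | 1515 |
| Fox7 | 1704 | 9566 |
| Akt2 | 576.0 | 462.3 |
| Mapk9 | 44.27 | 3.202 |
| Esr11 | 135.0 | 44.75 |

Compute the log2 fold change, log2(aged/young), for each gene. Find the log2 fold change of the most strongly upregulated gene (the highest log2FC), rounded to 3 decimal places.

log2(11540/749.5) = 3.945  (Mcl1)
log2(3.665/45.51) = -3.634  (Col7)
log2(1515/7644) = -2.335  (Akt10)
log2(9566/1704) = 2.489  (Fox7)
log2(462.3/576.0) = -0.317  (Akt2)
log2(3.202/44.27) = -3.789  (Mapk9)
log2(44.75/135.0) = -1.593  (Esr11)
Mcl1 is most strongly upregulated.

3.945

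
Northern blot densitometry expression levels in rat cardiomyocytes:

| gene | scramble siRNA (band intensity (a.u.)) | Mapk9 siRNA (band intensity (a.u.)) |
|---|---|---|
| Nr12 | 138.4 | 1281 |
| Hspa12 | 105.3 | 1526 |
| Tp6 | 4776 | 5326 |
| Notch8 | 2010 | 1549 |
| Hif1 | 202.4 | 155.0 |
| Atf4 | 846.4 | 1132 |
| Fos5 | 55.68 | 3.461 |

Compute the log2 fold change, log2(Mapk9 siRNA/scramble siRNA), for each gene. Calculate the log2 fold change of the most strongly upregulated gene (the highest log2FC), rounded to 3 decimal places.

log2(1281/138.4) = 3.210  (Nr12)
log2(1526/105.3) = 3.857  (Hspa12)
log2(5326/4776) = 0.157  (Tp6)
log2(1549/2010) = -0.376  (Notch8)
log2(155.0/202.4) = -0.385  (Hif1)
log2(1132/846.4) = 0.419  (Atf4)
log2(3.461/55.68) = -4.008  (Fos5)
Hspa12 is most strongly upregulated.

3.857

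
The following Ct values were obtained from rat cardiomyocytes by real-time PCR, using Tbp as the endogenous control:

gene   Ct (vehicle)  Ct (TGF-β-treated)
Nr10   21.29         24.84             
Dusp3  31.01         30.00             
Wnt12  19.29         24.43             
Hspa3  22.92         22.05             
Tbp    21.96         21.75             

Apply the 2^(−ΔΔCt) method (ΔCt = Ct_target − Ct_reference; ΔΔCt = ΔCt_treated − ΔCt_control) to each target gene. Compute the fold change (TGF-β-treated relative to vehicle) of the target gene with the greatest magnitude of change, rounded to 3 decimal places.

Nr10: ΔΔCt = (24.84−21.75) − (21.29−21.96) = 3.09 − (-0.67) = 3.76; fold change = 2^-3.76 = 0.074
Dusp3: ΔΔCt = (30.00−21.75) − (31.01−21.96) = 8.25 − 9.05 = -0.80; fold change = 2^0.80 = 1.741
Wnt12: ΔΔCt = (24.43−21.75) − (19.29−21.96) = 2.68 − (-2.67) = 5.35; fold change = 2^-5.35 = 0.025
Hspa3: ΔΔCt = (22.05−21.75) − (22.92−21.96) = 0.30 − 0.96 = -0.66; fold change = 2^0.66 = 1.580
Wnt12 has the largest |ΔΔCt| = 5.35.

0.025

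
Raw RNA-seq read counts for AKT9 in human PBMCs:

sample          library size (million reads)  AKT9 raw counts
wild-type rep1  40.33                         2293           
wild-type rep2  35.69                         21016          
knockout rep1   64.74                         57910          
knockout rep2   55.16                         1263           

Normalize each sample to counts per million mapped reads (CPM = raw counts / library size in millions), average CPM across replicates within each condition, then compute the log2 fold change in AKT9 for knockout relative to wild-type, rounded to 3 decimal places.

CPM(wild-type rep1) = 2293 / 40.33 = 56.8559
CPM(wild-type rep2) = 21016 / 35.69 = 588.8484
CPM(knockout rep1) = 57910 / 64.74 = 894.5011
CPM(knockout rep2) = 1263 / 55.16 = 22.8970
mean CPM(wild-type) = 322.8522; mean CPM(knockout) = 458.6991
Fold change = 458.6991 / 322.8522 = 1.42077
log2(1.42077) = 0.5067

0.507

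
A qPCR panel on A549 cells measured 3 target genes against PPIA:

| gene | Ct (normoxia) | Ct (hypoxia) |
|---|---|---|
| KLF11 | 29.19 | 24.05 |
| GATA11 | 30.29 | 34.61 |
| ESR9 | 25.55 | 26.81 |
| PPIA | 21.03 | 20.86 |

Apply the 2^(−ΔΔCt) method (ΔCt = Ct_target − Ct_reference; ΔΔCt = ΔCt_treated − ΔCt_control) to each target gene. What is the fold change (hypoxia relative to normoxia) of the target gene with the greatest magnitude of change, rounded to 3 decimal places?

31.341

KLF11: ΔΔCt = (24.05−20.86) − (29.19−21.03) = 3.19 − 8.16 = -4.97; fold change = 2^4.97 = 31.341
GATA11: ΔΔCt = (34.61−20.86) − (30.29−21.03) = 13.75 − 9.26 = 4.49; fold change = 2^-4.49 = 0.045
ESR9: ΔΔCt = (26.81−20.86) − (25.55−21.03) = 5.95 − 4.52 = 1.43; fold change = 2^-1.43 = 0.371
KLF11 has the largest |ΔΔCt| = 4.97.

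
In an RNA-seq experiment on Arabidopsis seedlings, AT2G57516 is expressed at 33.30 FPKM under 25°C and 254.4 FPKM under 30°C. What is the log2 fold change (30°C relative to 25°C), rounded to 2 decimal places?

Fold change = 254.4 / 33.30 = 7.6396
log2(7.6396) = 2.934

2.93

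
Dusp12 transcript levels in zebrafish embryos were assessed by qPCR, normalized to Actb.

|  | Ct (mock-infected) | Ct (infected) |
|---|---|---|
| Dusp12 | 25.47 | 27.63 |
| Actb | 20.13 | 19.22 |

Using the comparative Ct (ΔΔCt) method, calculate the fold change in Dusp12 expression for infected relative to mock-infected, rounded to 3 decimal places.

0.119

ΔCt(mock-infected) = 25.470 − 20.130 = 5.340
ΔCt(infected) = 27.630 − 19.220 = 8.410
ΔΔCt = 8.410 − 5.340 = 3.070
Fold change = 2^(−3.070) = 0.1191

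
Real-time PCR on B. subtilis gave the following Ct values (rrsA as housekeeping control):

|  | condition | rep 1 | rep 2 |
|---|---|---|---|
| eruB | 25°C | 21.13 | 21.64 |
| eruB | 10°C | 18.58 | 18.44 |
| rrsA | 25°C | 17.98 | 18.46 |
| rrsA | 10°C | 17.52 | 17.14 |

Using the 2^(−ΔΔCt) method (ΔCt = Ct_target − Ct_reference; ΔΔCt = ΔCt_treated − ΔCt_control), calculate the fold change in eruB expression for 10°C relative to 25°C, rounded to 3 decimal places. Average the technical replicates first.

3.959

Mean Ct: eruB 25°C 21.385; eruB 10°C 18.510; rrsA 25°C 18.220; rrsA 10°C 17.330
ΔCt(25°C) = 21.385 − 18.220 = 3.165
ΔCt(10°C) = 18.510 − 17.330 = 1.180
ΔΔCt = 1.180 − 3.165 = -1.985
Fold change = 2^(−(-1.985)) = 2^1.985 = 3.9586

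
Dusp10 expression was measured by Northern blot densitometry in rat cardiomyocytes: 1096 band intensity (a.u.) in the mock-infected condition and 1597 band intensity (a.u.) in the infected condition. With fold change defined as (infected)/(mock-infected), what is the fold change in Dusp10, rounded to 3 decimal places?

Fold change = 1597 / 1096 = 1.4571
Dusp10 is upregulated.

1.457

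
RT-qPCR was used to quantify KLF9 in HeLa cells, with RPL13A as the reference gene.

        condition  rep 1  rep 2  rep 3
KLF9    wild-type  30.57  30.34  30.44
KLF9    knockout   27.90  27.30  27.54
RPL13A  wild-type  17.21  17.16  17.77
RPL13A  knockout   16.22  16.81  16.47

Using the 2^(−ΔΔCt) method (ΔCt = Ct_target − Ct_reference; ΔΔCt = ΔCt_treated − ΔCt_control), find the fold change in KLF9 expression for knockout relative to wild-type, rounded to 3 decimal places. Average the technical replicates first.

3.972

Mean Ct: KLF9 wild-type 30.450; KLF9 knockout 27.580; RPL13A wild-type 17.380; RPL13A knockout 16.500
ΔCt(wild-type) = 30.450 − 17.380 = 13.070
ΔCt(knockout) = 27.580 − 16.500 = 11.080
ΔΔCt = 11.080 − 13.070 = -1.990
Fold change = 2^(−(-1.990)) = 2^1.990 = 3.9724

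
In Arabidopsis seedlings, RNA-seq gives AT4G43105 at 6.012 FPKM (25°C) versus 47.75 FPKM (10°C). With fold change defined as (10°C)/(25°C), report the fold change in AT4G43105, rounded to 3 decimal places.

7.942

Fold change = 47.75 / 6.012 = 7.9424
AT4G43105 is upregulated.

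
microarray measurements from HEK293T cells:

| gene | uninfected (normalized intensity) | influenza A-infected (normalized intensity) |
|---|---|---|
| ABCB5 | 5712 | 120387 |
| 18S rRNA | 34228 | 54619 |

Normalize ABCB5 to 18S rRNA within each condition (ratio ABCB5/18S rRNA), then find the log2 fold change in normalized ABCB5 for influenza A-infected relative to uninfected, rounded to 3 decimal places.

3.723

ABCB5/18S rRNA (uninfected) = 5712 / 34228 = 0.16688
ABCB5/18S rRNA (influenza A-infected) = 120387 / 54619 = 2.2041
Fold change = 2.2041 / 0.16688 = 13.2078
log2(13.2078) = 3.7233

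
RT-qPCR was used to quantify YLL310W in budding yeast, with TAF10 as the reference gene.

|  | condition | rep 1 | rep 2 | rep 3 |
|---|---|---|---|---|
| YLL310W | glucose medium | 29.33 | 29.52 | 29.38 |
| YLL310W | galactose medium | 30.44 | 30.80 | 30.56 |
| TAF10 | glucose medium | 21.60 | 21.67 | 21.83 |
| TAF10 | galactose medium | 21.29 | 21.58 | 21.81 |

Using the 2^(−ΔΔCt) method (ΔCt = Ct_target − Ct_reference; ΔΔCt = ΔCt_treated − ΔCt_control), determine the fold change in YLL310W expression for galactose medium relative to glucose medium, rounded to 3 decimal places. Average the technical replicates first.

Mean Ct: YLL310W glucose medium 29.410; YLL310W galactose medium 30.600; TAF10 glucose medium 21.700; TAF10 galactose medium 21.560
ΔCt(glucose medium) = 29.410 − 21.700 = 7.710
ΔCt(galactose medium) = 30.600 − 21.560 = 9.040
ΔΔCt = 9.040 − 7.710 = 1.330
Fold change = 2^(−1.330) = 0.3978

0.398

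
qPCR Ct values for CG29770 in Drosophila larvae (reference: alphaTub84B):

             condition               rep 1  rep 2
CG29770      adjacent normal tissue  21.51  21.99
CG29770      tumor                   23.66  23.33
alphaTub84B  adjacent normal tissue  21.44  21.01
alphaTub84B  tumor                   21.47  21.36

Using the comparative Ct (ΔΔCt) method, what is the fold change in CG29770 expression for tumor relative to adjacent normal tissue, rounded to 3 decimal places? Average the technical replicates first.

0.340

Mean Ct: CG29770 adjacent normal tissue 21.750; CG29770 tumor 23.495; alphaTub84B adjacent normal tissue 21.225; alphaTub84B tumor 21.415
ΔCt(adjacent normal tissue) = 21.750 − 21.225 = 0.525
ΔCt(tumor) = 23.495 − 21.415 = 2.080
ΔΔCt = 2.080 − 0.525 = 1.555
Fold change = 2^(−1.555) = 0.3403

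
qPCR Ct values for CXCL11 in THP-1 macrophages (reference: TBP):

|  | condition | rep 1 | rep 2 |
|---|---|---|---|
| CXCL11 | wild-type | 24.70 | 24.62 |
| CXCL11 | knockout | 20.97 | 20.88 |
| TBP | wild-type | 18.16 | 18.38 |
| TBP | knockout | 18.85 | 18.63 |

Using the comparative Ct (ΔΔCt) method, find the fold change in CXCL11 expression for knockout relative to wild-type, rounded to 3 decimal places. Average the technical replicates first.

18.443

Mean Ct: CXCL11 wild-type 24.660; CXCL11 knockout 20.925; TBP wild-type 18.270; TBP knockout 18.740
ΔCt(wild-type) = 24.660 − 18.270 = 6.390
ΔCt(knockout) = 20.925 − 18.740 = 2.185
ΔΔCt = 2.185 − 6.390 = -4.205
Fold change = 2^(−(-4.205)) = 2^4.205 = 18.4430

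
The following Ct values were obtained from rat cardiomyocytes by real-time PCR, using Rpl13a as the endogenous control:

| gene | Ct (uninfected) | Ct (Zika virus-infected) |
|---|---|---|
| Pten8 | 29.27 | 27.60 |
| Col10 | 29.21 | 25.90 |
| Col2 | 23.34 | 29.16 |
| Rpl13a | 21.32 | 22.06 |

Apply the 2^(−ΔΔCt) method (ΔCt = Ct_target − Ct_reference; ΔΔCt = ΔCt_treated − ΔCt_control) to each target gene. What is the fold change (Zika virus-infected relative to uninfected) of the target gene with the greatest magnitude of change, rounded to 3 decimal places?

0.030

Pten8: ΔΔCt = (27.60−22.06) − (29.27−21.32) = 5.54 − 7.95 = -2.41; fold change = 2^2.41 = 5.315
Col10: ΔΔCt = (25.90−22.06) − (29.21−21.32) = 3.84 − 7.89 = -4.05; fold change = 2^4.05 = 16.564
Col2: ΔΔCt = (29.16−22.06) − (23.34−21.32) = 7.10 − 2.02 = 5.08; fold change = 2^-5.08 = 0.030
Col2 has the largest |ΔΔCt| = 5.08.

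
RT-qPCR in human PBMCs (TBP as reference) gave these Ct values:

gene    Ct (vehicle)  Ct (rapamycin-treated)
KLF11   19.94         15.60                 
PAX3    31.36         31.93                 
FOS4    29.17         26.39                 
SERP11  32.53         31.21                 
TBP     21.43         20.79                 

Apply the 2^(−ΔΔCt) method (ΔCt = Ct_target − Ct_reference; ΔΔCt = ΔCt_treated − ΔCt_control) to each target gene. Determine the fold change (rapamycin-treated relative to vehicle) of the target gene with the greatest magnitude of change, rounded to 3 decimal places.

12.996

KLF11: ΔΔCt = (15.60−20.79) − (19.94−21.43) = -5.19 − (-1.49) = -3.70; fold change = 2^3.70 = 12.996
PAX3: ΔΔCt = (31.93−20.79) − (31.36−21.43) = 11.14 − 9.93 = 1.21; fold change = 2^-1.21 = 0.432
FOS4: ΔΔCt = (26.39−20.79) − (29.17−21.43) = 5.60 − 7.74 = -2.14; fold change = 2^2.14 = 4.408
SERP11: ΔΔCt = (31.21−20.79) − (32.53−21.43) = 10.42 − 11.10 = -0.68; fold change = 2^0.68 = 1.602
KLF11 has the largest |ΔΔCt| = 3.70.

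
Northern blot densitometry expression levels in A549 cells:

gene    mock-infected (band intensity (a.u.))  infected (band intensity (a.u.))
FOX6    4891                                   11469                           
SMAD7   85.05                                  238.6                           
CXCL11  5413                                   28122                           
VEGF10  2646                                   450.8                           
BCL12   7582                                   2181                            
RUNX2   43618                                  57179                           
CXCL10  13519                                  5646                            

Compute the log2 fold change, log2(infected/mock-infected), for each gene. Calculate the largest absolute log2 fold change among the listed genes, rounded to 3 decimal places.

2.553

log2(11469/4891) = 1.230  (FOX6)
log2(238.6/85.05) = 1.488  (SMAD7)
log2(28122/5413) = 2.377  (CXCL11)
log2(450.8/2646) = -2.553  (VEGF10)
log2(2181/7582) = -1.798  (BCL12)
log2(57179/43618) = 0.391  (RUNX2)
log2(5646/13519) = -1.260  (CXCL10)
The largest magnitude belongs to VEGF10.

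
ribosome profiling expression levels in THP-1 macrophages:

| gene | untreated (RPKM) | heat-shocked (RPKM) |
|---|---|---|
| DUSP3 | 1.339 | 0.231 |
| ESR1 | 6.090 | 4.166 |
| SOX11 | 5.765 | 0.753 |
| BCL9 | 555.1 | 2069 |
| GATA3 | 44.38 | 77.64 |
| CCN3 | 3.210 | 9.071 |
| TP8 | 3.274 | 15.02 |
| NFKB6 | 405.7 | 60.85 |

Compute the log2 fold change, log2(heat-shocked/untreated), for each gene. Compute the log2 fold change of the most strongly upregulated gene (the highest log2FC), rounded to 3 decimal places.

2.198

log2(0.231/1.339) = -2.535  (DUSP3)
log2(4.166/6.090) = -0.548  (ESR1)
log2(0.753/5.765) = -2.937  (SOX11)
log2(2069/555.1) = 1.898  (BCL9)
log2(77.64/44.38) = 0.807  (GATA3)
log2(9.071/3.210) = 1.499  (CCN3)
log2(15.02/3.274) = 2.198  (TP8)
log2(60.85/405.7) = -2.737  (NFKB6)
TP8 is most strongly upregulated.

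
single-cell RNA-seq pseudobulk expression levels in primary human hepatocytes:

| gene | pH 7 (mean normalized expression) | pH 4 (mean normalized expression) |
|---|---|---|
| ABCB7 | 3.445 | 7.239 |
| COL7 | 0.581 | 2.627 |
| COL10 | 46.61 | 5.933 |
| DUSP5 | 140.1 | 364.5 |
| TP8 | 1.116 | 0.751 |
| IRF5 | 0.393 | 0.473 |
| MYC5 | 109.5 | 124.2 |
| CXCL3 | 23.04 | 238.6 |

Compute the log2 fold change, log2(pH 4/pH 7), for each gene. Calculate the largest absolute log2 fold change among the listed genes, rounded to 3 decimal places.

log2(7.239/3.445) = 1.071  (ABCB7)
log2(2.627/0.581) = 2.177  (COL7)
log2(5.933/46.61) = -2.974  (COL10)
log2(364.5/140.1) = 1.379  (DUSP5)
log2(0.751/1.116) = -0.571  (TP8)
log2(0.473/0.393) = 0.267  (IRF5)
log2(124.2/109.5) = 0.182  (MYC5)
log2(238.6/23.04) = 3.372  (CXCL3)
The largest magnitude belongs to CXCL3.

3.372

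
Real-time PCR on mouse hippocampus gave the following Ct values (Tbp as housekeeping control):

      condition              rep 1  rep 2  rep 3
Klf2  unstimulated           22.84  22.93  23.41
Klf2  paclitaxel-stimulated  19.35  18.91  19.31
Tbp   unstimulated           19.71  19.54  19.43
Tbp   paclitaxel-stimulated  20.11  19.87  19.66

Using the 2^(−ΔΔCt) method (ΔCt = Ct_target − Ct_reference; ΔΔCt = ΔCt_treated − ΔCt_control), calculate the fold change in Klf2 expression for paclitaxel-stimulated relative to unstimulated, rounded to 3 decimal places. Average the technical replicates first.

18.252

Mean Ct: Klf2 unstimulated 23.060; Klf2 paclitaxel-stimulated 19.190; Tbp unstimulated 19.560; Tbp paclitaxel-stimulated 19.880
ΔCt(unstimulated) = 23.060 − 19.560 = 3.500
ΔCt(paclitaxel-stimulated) = 19.190 − 19.880 = -0.690
ΔΔCt = -0.690 − 3.500 = -4.190
Fold change = 2^(−(-4.190)) = 2^4.190 = 18.2522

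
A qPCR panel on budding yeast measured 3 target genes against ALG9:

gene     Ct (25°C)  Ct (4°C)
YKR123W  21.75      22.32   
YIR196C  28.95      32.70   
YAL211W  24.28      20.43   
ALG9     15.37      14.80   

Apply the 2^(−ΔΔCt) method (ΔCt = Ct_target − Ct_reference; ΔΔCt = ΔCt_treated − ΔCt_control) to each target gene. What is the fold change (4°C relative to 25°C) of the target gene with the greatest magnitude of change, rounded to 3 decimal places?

0.050

YKR123W: ΔΔCt = (22.32−14.80) − (21.75−15.37) = 7.52 − 6.38 = 1.14; fold change = 2^-1.14 = 0.454
YIR196C: ΔΔCt = (32.70−14.80) − (28.95−15.37) = 17.90 − 13.58 = 4.32; fold change = 2^-4.32 = 0.050
YAL211W: ΔΔCt = (20.43−14.80) − (24.28−15.37) = 5.63 − 8.91 = -3.28; fold change = 2^3.28 = 9.714
YIR196C has the largest |ΔΔCt| = 4.32.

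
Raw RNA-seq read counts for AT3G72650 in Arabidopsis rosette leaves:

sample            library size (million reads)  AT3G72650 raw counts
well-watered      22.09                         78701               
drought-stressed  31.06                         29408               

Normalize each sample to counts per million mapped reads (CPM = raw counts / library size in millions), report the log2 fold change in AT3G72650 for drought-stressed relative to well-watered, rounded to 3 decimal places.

-1.912

CPM(well-watered) = 78701 / 22.09 = 3562.7433
CPM(drought-stressed) = 29408 / 31.06 = 946.8126
Fold change = 946.8126 / 3562.7433 = 0.26575
log2(0.26575) = -1.9118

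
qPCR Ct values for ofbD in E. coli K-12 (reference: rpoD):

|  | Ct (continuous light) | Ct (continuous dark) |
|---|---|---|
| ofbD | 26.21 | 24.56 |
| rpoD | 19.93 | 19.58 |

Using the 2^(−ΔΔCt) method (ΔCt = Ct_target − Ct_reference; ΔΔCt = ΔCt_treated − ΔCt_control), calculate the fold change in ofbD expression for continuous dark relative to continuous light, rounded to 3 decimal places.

2.462

ΔCt(continuous light) = 26.210 − 19.930 = 6.280
ΔCt(continuous dark) = 24.560 − 19.580 = 4.980
ΔΔCt = 4.980 − 6.280 = -1.300
Fold change = 2^(−(-1.300)) = 2^1.300 = 2.4623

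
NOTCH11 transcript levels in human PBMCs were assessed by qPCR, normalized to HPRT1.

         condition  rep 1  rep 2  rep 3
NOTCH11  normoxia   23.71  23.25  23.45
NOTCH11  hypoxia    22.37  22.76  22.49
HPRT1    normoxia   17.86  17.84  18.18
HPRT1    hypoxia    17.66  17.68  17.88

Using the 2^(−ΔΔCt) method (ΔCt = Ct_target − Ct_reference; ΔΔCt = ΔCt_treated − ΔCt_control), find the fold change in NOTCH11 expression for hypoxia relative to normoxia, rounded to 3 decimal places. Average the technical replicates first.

1.636

Mean Ct: NOTCH11 normoxia 23.470; NOTCH11 hypoxia 22.540; HPRT1 normoxia 17.960; HPRT1 hypoxia 17.740
ΔCt(normoxia) = 23.470 − 17.960 = 5.510
ΔCt(hypoxia) = 22.540 − 17.740 = 4.800
ΔΔCt = 4.800 − 5.510 = -0.710
Fold change = 2^(−(-0.710)) = 2^0.710 = 1.6358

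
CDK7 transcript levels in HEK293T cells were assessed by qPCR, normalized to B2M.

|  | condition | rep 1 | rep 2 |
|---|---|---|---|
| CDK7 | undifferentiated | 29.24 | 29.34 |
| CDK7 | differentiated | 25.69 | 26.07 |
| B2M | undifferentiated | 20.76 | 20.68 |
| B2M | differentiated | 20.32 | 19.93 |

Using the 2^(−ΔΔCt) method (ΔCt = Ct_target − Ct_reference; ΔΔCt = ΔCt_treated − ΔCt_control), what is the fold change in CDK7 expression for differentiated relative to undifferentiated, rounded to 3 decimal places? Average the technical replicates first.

Mean Ct: CDK7 undifferentiated 29.290; CDK7 differentiated 25.880; B2M undifferentiated 20.720; B2M differentiated 20.125
ΔCt(undifferentiated) = 29.290 − 20.720 = 8.570
ΔCt(differentiated) = 25.880 − 20.125 = 5.755
ΔΔCt = 5.755 − 8.570 = -2.815
Fold change = 2^(−(-2.815)) = 2^2.815 = 7.0372

7.037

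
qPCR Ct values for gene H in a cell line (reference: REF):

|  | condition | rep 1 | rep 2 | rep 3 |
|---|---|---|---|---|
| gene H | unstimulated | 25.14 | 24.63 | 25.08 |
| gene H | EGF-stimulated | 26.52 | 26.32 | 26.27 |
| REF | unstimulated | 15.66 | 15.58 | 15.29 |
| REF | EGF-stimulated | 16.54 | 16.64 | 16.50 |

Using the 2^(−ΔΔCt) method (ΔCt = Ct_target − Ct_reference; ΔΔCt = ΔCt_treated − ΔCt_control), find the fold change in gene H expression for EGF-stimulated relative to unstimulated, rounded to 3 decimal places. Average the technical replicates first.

0.774

Mean Ct: gene H unstimulated 24.950; gene H EGF-stimulated 26.370; REF unstimulated 15.510; REF EGF-stimulated 16.560
ΔCt(unstimulated) = 24.950 − 15.510 = 9.440
ΔCt(EGF-stimulated) = 26.370 − 16.560 = 9.810
ΔΔCt = 9.810 − 9.440 = 0.370
Fold change = 2^(−0.370) = 0.7738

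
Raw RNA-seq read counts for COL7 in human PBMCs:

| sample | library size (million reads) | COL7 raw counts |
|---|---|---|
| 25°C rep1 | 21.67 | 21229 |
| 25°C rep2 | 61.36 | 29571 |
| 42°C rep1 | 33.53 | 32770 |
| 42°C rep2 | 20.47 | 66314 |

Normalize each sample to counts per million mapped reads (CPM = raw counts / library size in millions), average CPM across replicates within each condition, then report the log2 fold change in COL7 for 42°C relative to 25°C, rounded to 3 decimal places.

1.529

CPM(25°C rep1) = 21229 / 21.67 = 979.6493
CPM(25°C rep2) = 29571 / 61.36 = 481.9263
CPM(42°C rep1) = 32770 / 33.53 = 977.3337
CPM(42°C rep2) = 66314 / 20.47 = 3239.5701
mean CPM(25°C) = 730.7878; mean CPM(42°C) = 2108.4519
Fold change = 2108.4519 / 730.7878 = 2.88518
log2(2.88518) = 1.5287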